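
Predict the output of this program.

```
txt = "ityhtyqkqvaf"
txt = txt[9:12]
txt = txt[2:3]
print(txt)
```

f

slice [9:12] → 'vaf'
slice [2:3] → 'f'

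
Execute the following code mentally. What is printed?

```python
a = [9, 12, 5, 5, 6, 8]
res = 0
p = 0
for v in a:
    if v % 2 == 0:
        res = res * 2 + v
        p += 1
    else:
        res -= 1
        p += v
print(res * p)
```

1144

v=9: not even, res = 0-1 = -1; p=9
v=12: even, res = (-1)*2+12 = 10; p=10
v=5: not even, res = 10-1 = 9; p=15
v=5: not even, res = 9-1 = 8; p=20
v=6: even, res = 8*2+6 = 22; p=21
v=8: even, res = 22*2+8 = 52; p=22
res*p = 52*22 = 1144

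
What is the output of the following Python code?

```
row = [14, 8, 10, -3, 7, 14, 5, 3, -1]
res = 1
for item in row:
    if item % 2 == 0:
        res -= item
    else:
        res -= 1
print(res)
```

-50

item=14: even, res = 1-14 = -13
item=8: even, res = (-13)-8 = -21
item=10: even, res = (-21)-10 = -31
item=-3: not even, res = (-31)-1 = -32
item=7: not even, res = (-32)-1 = -33
item=14: even, res = (-33)-14 = -47
item=5: not even, res = (-47)-1 = -48
item=3: not even, res = (-48)-1 = -49
item=-1: not even, res = (-49)-1 = -50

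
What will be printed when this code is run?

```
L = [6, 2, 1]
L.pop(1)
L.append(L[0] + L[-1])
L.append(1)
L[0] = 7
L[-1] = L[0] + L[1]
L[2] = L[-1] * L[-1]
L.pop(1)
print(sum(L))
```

79

pop(1) removes 2 → [6, 1]
append L[0]+L[-1] = 6+1 = 7 → [6, 1, 7]
append 1 → [6, 1, 7, 1]
L[0] = 7 → [7, 1, 7, 1]
L[-1] = L[0]+L[1] = 7+1 = 8 → [7, 1, 7, 8]
L[2] = L[-1]*L[-1] = 8*8 = 64 → [7, 1, 64, 8]
pop(1) removes 1 → [7, 64, 8]
sum = 79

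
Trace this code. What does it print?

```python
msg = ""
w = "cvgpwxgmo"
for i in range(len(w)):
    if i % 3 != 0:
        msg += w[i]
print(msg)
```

i=0: skip
i=1: add 'v' → 'v'
i=2: add 'g' → 'vg'
i=3: skip
i=4: add 'w' → 'vgw'
i=5: add 'x' → 'vgwx'
i=6: skip
i=7: add 'm' → 'vgwxm'
i=8: add 'o' → 'vgwxmo'

vgwxmo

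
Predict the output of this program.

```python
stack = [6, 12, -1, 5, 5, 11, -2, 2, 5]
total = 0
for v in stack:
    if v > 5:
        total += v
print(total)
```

29

v=6: >5, total = 0+6 = 6
v=12: >5, total = 6+12 = 18
v=-1: not >5
v=5: not >5
v=5: not >5
v=11: >5, total = 18+11 = 29
v=-2: not >5
v=2: not >5
v=5: not >5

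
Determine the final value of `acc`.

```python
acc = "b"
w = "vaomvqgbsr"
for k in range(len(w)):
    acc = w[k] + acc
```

k=0: prepend 'v' → 'vb'
k=1: prepend 'a' → 'avb'
k=2: prepend 'o' → 'oavb'
k=3: prepend 'm' → 'moavb'
k=4: prepend 'v' → 'vmoavb'
k=5: prepend 'q' → 'qvmoavb'
k=6: prepend 'g' → 'gqvmoavb'
k=7: prepend 'b' → 'bgqvmoavb'
k=8: prepend 's' → 'sbgqvmoavb'
k=9: prepend 'r' → 'rsbgqvmoavb'

'rsbgqvmoavb'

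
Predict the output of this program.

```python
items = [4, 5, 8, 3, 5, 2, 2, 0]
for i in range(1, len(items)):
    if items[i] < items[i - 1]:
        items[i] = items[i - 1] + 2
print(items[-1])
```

18

i=1: 5>=4, unchanged → [4, 5, 8, 3, 5, 2, 2, 0]
i=2: 8>=5, unchanged → [4, 5, 8, 3, 5, 2, 2, 0]
i=3: 3<8, items[3] = 8+2 = 10 → [4, 5, 8, 10, 5, 2, 2, 0]
i=4: 5<10, items[4] = 10+2 = 12 → [4, 5, 8, 10, 12, 2, 2, 0]
i=5: 2<12, items[5] = 12+2 = 14 → [4, 5, 8, 10, 12, 14, 2, 0]
i=6: 2<14, items[6] = 14+2 = 16 → [4, 5, 8, 10, 12, 14, 16, 0]
i=7: 0<16, items[7] = 16+2 = 18 → [4, 5, 8, 10, 12, 14, 16, 18]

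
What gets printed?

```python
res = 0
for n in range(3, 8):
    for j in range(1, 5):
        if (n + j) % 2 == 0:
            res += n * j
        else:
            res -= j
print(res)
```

94

n=3,j=1: even sum, res = 0+3 = 3
n=3,j=2: odd sum, res = 3-2 = 1
n=3,j=3: even sum, res = 1+9 = 10
n=3,j=4: odd sum, res = 10-4 = 6
n=4,j=1: odd sum, res = 6-1 = 5
n=4,j=2: even sum, res = 5+8 = 13
n=4,j=3: odd sum, res = 13-3 = 10
n=4,j=4: even sum, res = 10+16 = 26
n=5,j=1: even sum, res = 26+5 = 31
n=5,j=2: odd sum, res = 31-2 = 29
n=5,j=3: even sum, res = 29+15 = 44
n=5,j=4: odd sum, res = 44-4 = 40
n=6,j=1: odd sum, res = 40-1 = 39
n=6,j=2: even sum, res = 39+12 = 51
n=6,j=3: odd sum, res = 51-3 = 48
n=6,j=4: even sum, res = 48+24 = 72
n=7,j=1: even sum, res = 72+7 = 79
n=7,j=2: odd sum, res = 79-2 = 77
n=7,j=3: even sum, res = 77+21 = 98
n=7,j=4: odd sum, res = 98-4 = 94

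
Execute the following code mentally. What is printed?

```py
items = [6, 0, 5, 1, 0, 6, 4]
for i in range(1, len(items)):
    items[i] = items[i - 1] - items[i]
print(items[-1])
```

i=1: items[1] = 6-0 = 6 → [6, 6, 5, 1, 0, 6, 4]
i=2: items[2] = 6-5 = 1 → [6, 6, 1, 1, 0, 6, 4]
i=3: items[3] = 1-1 = 0 → [6, 6, 1, 0, 0, 6, 4]
i=4: items[4] = 0-0 = 0 → [6, 6, 1, 0, 0, 6, 4]
i=5: items[5] = 0-6 = -6 → [6, 6, 1, 0, 0, -6, 4]
i=6: items[6] = (-6)-4 = -10 → [6, 6, 1, 0, 0, -6, -10]

-10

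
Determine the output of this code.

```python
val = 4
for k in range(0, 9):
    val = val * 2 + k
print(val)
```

k=0: val = 4*2+0 = 8
k=1: val = 8*2+1 = 17
k=2: val = 17*2+2 = 36
k=3: val = 36*2+3 = 75
k=4: val = 75*2+4 = 154
k=5: val = 154*2+5 = 313
k=6: val = 313*2+6 = 632
k=7: val = 632*2+7 = 1271
k=8: val = 1271*2+8 = 2550

2550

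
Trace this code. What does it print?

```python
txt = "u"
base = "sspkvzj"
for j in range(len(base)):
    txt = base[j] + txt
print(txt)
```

j=0: prepend 's' → 'su'
j=1: prepend 's' → 'ssu'
j=2: prepend 'p' → 'pssu'
j=3: prepend 'k' → 'kpssu'
j=4: prepend 'v' → 'vkpssu'
j=5: prepend 'z' → 'zvkpssu'
j=6: prepend 'j' → 'jzvkpssu'

jzvkpssu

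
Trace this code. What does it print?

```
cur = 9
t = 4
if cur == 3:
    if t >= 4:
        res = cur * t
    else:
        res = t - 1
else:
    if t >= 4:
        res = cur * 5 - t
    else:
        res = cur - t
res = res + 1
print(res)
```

cur=9, t=4
cur == 3 is False; t >= 4 is True
→ res = cur * 5 - t = 41
res = 41+1 = 42

42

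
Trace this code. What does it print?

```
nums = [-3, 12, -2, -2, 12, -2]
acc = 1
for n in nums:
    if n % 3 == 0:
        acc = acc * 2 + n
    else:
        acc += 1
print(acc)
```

n=-3: %3==0, acc = 1*2+(-3) = -1
n=12: %3==0, acc = (-1)*2+12 = 10
n=-2: not %3==0, acc = 10+1 = 11
n=-2: not %3==0, acc = 11+1 = 12
n=12: %3==0, acc = 12*2+12 = 36
n=-2: not %3==0, acc = 36+1 = 37

37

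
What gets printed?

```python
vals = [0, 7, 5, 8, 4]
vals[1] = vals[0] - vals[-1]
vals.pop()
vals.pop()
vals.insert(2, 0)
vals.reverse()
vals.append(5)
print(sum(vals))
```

6

vals[1] = vals[0]-vals[-1] = 0-4 = -4 → [0, -4, 5, 8, 4]
pop() removes 4 → [0, -4, 5, 8]
pop() removes 8 → [0, -4, 5]
insert 0 at 2 → [0, -4, 0, 5]
reverse → [5, 0, -4, 0]
append 5 → [5, 0, -4, 0, 5]
sum = 6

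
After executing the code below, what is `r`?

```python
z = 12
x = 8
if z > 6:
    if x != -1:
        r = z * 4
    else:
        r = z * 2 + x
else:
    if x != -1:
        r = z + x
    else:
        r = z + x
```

48

z=12, x=8
z > 6 is True; x != -1 is True
→ r = z * 4 = 48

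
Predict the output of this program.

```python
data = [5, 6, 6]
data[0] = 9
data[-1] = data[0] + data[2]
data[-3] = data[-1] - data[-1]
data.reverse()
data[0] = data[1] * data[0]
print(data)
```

[90, 6, 0]

data[0] = 9 → [9, 6, 6]
data[-1] = data[0]+data[2] = 9+6 = 15 → [9, 6, 15]
data[-3] = data[-1]-data[-1] = 15-15 = 0 → [0, 6, 15]
reverse → [15, 6, 0]
data[0] = data[1]*data[0] = 6*15 = 90 → [90, 6, 0]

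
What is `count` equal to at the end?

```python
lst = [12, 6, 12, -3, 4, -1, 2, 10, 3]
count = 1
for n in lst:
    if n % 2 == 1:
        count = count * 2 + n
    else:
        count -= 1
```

-35

n=12: not odd, count = 1-1 = 0
n=6: not odd, count = 0-1 = -1
n=12: not odd, count = (-1)-1 = -2
n=-3: odd, count = (-2)*2+(-3) = -7
n=4: not odd, count = (-7)-1 = -8
n=-1: odd, count = (-8)*2+(-1) = -17
n=2: not odd, count = (-17)-1 = -18
n=10: not odd, count = (-18)-1 = -19
n=3: odd, count = (-19)*2+3 = -35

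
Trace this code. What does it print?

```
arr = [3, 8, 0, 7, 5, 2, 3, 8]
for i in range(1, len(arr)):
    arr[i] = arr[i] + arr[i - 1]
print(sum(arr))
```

i=1: arr[1] = 8+3 = 11 → [3, 11, 0, 7, 5, 2, 3, 8]
i=2: arr[2] = 0+11 = 11 → [3, 11, 11, 7, 5, 2, 3, 8]
i=3: arr[3] = 7+11 = 18 → [3, 11, 11, 18, 5, 2, 3, 8]
i=4: arr[4] = 5+18 = 23 → [3, 11, 11, 18, 23, 2, 3, 8]
i=5: arr[5] = 2+23 = 25 → [3, 11, 11, 18, 23, 25, 3, 8]
i=6: arr[6] = 3+25 = 28 → [3, 11, 11, 18, 23, 25, 28, 8]
i=7: arr[7] = 8+28 = 36 → [3, 11, 11, 18, 23, 25, 28, 36]
sum = 155

155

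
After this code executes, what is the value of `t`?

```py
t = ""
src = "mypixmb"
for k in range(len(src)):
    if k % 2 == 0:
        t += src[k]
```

'mpxb'

k=0: add 'm' → 'm'
k=1: skip
k=2: add 'p' → 'mp'
k=3: skip
k=4: add 'x' → 'mpx'
k=5: skip
k=6: add 'b' → 'mpxb'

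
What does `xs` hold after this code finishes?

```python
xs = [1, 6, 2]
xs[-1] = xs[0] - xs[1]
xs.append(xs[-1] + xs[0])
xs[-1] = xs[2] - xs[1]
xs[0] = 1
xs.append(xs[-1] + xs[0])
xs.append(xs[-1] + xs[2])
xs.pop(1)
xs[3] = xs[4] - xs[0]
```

[1, -5, -11, -16, -15]

xs[-1] = xs[0]-xs[1] = 1-6 = -5 → [1, 6, -5]
append xs[-1]+xs[0] = (-5)+1 = -4 → [1, 6, -5, -4]
xs[-1] = xs[2]-xs[1] = (-5)-6 = -11 → [1, 6, -5, -11]
xs[0] = 1 → [1, 6, -5, -11]
append xs[-1]+xs[0] = (-11)+1 = -10 → [1, 6, -5, -11, -10]
append xs[-1]+xs[2] = (-10)+(-5) = -15 → [1, 6, -5, -11, -10, -15]
pop(1) removes 6 → [1, -5, -11, -10, -15]
xs[3] = xs[4]-xs[0] = (-15)-1 = -16 → [1, -5, -11, -16, -15]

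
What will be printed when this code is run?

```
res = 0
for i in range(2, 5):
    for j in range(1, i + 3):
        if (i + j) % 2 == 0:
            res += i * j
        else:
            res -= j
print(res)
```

i=2,j=1: odd sum, res = 0-1 = -1
i=2,j=2: even sum, res = (-1)+4 = 3
i=2,j=3: odd sum, res = 3-3 = 0
i=2,j=4: even sum, res = 0+8 = 8
i=3,j=1: even sum, res = 8+3 = 11
i=3,j=2: odd sum, res = 11-2 = 9
i=3,j=3: even sum, res = 9+9 = 18
i=3,j=4: odd sum, res = 18-4 = 14
i=3,j=5: even sum, res = 14+15 = 29
i=4,j=1: odd sum, res = 29-1 = 28
i=4,j=2: even sum, res = 28+8 = 36
i=4,j=3: odd sum, res = 36-3 = 33
i=4,j=4: even sum, res = 33+16 = 49
i=4,j=5: odd sum, res = 49-5 = 44
i=4,j=6: even sum, res = 44+24 = 68

68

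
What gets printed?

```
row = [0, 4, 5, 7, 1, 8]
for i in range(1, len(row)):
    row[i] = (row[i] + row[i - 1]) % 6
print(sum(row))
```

17

i=1: row[1] = (4+0)%6 = 4 → [0, 4, 5, 7, 1, 8]
i=2: row[2] = (5+4)%6 = 3 → [0, 4, 3, 7, 1, 8]
i=3: row[3] = (7+3)%6 = 4 → [0, 4, 3, 4, 1, 8]
i=4: row[4] = (1+4)%6 = 5 → [0, 4, 3, 4, 5, 8]
i=5: row[5] = (8+5)%6 = 1 → [0, 4, 3, 4, 5, 1]
sum = 17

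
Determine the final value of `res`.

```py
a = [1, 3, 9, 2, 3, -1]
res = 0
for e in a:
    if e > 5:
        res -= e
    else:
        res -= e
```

-17

e=1: not >5, res = 0-1 = -1
e=3: not >5, res = (-1)-3 = -4
e=9: >5, res = (-4)-9 = -13
e=2: not >5, res = (-13)-2 = -15
e=3: not >5, res = (-15)-3 = -18
e=-1: not >5, res = (-18)-(-1) = -17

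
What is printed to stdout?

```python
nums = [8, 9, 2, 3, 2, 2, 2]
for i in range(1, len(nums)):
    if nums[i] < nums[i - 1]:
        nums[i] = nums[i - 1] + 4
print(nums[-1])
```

29

i=1: 9>=8, unchanged → [8, 9, 2, 3, 2, 2, 2]
i=2: 2<9, nums[2] = 9+4 = 13 → [8, 9, 13, 3, 2, 2, 2]
i=3: 3<13, nums[3] = 13+4 = 17 → [8, 9, 13, 17, 2, 2, 2]
i=4: 2<17, nums[4] = 17+4 = 21 → [8, 9, 13, 17, 21, 2, 2]
i=5: 2<21, nums[5] = 21+4 = 25 → [8, 9, 13, 17, 21, 25, 2]
i=6: 2<25, nums[6] = 25+4 = 29 → [8, 9, 13, 17, 21, 25, 29]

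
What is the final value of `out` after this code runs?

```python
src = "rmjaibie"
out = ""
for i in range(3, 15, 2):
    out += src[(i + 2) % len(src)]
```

'bemabe'

i=3: add src[5]='b' → 'b'
i=5: add src[7]='e' → 'be'
i=7: add src[1]='m' → 'bem'
i=9: add src[3]='a' → 'bema'
i=11: add src[5]='b' → 'bemab'
i=13: add src[7]='e' → 'bemabe'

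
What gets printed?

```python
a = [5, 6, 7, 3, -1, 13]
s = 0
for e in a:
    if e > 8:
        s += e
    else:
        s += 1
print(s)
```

e=5: not >8, s = 0+1 = 1
e=6: not >8, s = 1+1 = 2
e=7: not >8, s = 2+1 = 3
e=3: not >8, s = 3+1 = 4
e=-1: not >8, s = 4+1 = 5
e=13: >8, s = 5+13 = 18

18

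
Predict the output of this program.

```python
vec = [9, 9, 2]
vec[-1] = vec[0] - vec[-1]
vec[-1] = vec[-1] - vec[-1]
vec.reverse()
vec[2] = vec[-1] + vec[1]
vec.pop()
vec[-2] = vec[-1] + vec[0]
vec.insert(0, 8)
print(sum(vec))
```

26

vec[-1] = vec[0]-vec[-1] = 9-2 = 7 → [9, 9, 7]
vec[-1] = vec[-1]-vec[-1] = 7-7 = 0 → [9, 9, 0]
reverse → [0, 9, 9]
vec[2] = vec[-1]+vec[1] = 9+9 = 18 → [0, 9, 18]
pop() removes 18 → [0, 9]
vec[-2] = vec[-1]+vec[0] = 9+0 = 9 → [9, 9]
insert 8 at 0 → [8, 9, 9]
sum = 26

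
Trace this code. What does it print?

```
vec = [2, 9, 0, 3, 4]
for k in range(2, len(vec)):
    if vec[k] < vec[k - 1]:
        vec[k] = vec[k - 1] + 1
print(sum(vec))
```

44

k=2: 0<9, vec[2] = 9+1 = 10 → [2, 9, 10, 3, 4]
k=3: 3<10, vec[3] = 10+1 = 11 → [2, 9, 10, 11, 4]
k=4: 4<11, vec[4] = 11+1 = 12 → [2, 9, 10, 11, 12]
sum = 44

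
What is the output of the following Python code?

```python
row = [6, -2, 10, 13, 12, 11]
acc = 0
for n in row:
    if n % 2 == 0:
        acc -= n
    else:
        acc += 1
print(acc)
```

-24

n=6: even, acc = 0-6 = -6
n=-2: even, acc = (-6)-(-2) = -4
n=10: even, acc = (-4)-10 = -14
n=13: not even, acc = (-14)+1 = -13
n=12: even, acc = (-13)-12 = -25
n=11: not even, acc = (-25)+1 = -24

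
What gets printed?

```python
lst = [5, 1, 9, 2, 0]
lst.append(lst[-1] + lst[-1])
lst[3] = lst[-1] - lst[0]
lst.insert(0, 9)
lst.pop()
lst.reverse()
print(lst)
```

[0, -5, 9, 1, 5, 9]

append lst[-1]+lst[-1] = 0+0 = 0 → [5, 1, 9, 2, 0, 0]
lst[3] = lst[-1]-lst[0] = 0-5 = -5 → [5, 1, 9, -5, 0, 0]
insert 9 at 0 → [9, 5, 1, 9, -5, 0, 0]
pop() removes 0 → [9, 5, 1, 9, -5, 0]
reverse → [0, -5, 9, 1, 5, 9]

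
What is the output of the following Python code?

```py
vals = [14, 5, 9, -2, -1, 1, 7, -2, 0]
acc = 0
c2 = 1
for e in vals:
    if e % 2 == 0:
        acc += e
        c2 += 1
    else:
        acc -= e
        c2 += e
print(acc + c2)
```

15

e=14: even, acc = 0+14 = 14; c2=2
e=5: not even, acc = 14-5 = 9; c2=7
e=9: not even, acc = 9-9 = 0; c2=16
e=-2: even, acc = 0+(-2) = -2; c2=17
e=-1: not even, acc = (-2)-(-1) = -1; c2=16
e=1: not even, acc = (-1)-1 = -2; c2=17
e=7: not even, acc = (-2)-7 = -9; c2=24
e=-2: even, acc = (-9)+(-2) = -11; c2=25
e=0: even, acc = (-11)+0 = -11; c2=26
acc+c2 = (-11)+26 = 15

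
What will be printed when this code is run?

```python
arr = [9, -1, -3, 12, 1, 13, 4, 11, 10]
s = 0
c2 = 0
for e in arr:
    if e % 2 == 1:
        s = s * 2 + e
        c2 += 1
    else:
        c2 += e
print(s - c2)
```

e=9: odd, s = 0*2+9 = 9; c2=1
e=-1: odd, s = 9*2+(-1) = 17; c2=2
e=-3: odd, s = 17*2+(-3) = 31; c2=3
e=12: not odd; c2=15
e=1: odd, s = 31*2+1 = 63; c2=16
e=13: odd, s = 63*2+13 = 139; c2=17
e=4: not odd; c2=21
e=11: odd, s = 139*2+11 = 289; c2=22
e=10: not odd; c2=32
s-c2 = 289-32 = 257

257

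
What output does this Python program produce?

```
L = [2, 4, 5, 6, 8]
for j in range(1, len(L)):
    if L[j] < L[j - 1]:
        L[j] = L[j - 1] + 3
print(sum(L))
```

25

j=1: 4>=2, unchanged → [2, 4, 5, 6, 8]
j=2: 5>=4, unchanged → [2, 4, 5, 6, 8]
j=3: 6>=5, unchanged → [2, 4, 5, 6, 8]
j=4: 8>=6, unchanged → [2, 4, 5, 6, 8]
sum = 25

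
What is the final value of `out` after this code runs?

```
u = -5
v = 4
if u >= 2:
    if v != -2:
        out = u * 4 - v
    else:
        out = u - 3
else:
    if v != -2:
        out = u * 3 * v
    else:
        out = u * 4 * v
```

-60

u=-5, v=4
u >= 2 is False; v != -2 is True
→ out = u * 3 * v = -60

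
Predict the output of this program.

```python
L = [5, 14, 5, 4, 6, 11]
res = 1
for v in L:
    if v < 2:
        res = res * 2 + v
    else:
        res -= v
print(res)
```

v=5: not <2, res = 1-5 = -4
v=14: not <2, res = (-4)-14 = -18
v=5: not <2, res = (-18)-5 = -23
v=4: not <2, res = (-23)-4 = -27
v=6: not <2, res = (-27)-6 = -33
v=11: not <2, res = (-33)-11 = -44

-44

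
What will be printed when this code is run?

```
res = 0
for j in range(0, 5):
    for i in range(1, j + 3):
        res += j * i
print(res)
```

j=0,i=1: res = 0+0 = 0
j=0,i=2: res = 0+0 = 0
j=1,i=1: res = 0+1 = 1
j=1,i=2: res = 1+2 = 3
j=1,i=3: res = 3+3 = 6
j=2,i=1: res = 6+2 = 8
j=2,i=2: res = 8+4 = 12
j=2,i=3: res = 12+6 = 18
j=2,i=4: res = 18+8 = 26
j=3,i=1: res = 26+3 = 29
j=3,i=2: res = 29+6 = 35
j=3,i=3: res = 35+9 = 44
j=3,i=4: res = 44+12 = 56
j=3,i=5: res = 56+15 = 71
j=4,i=1: res = 71+4 = 75
j=4,i=2: res = 75+8 = 83
j=4,i=3: res = 83+12 = 95
j=4,i=4: res = 95+16 = 111
j=4,i=5: res = 111+20 = 131
j=4,i=6: res = 131+24 = 155

155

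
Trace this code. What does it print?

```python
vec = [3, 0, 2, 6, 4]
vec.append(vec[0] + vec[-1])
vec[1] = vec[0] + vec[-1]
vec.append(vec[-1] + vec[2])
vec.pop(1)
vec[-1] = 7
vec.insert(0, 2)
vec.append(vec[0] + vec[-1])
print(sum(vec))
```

append vec[0]+vec[-1] = 3+4 = 7 → [3, 0, 2, 6, 4, 7]
vec[1] = vec[0]+vec[-1] = 3+7 = 10 → [3, 10, 2, 6, 4, 7]
append vec[-1]+vec[2] = 7+2 = 9 → [3, 10, 2, 6, 4, 7, 9]
pop(1) removes 10 → [3, 2, 6, 4, 7, 9]
vec[-1] = 7 → [3, 2, 6, 4, 7, 7]
insert 2 at 0 → [2, 3, 2, 6, 4, 7, 7]
append vec[0]+vec[-1] = 2+7 = 9 → [2, 3, 2, 6, 4, 7, 7, 9]
sum = 40

40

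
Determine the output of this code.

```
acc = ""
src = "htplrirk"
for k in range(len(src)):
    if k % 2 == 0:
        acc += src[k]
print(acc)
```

k=0: add 'h' → 'h'
k=1: skip
k=2: add 'p' → 'hp'
k=3: skip
k=4: add 'r' → 'hpr'
k=5: skip
k=6: add 'r' → 'hprr'
k=7: skip

hprr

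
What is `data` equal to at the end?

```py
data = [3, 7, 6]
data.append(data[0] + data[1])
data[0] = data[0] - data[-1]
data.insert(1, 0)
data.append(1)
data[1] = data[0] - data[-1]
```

[-7, -8, 7, 6, 10, 1]

append data[0]+data[1] = 3+7 = 10 → [3, 7, 6, 10]
data[0] = data[0]-data[-1] = 3-10 = -7 → [-7, 7, 6, 10]
insert 0 at 1 → [-7, 0, 7, 6, 10]
append 1 → [-7, 0, 7, 6, 10, 1]
data[1] = data[0]-data[-1] = (-7)-1 = -8 → [-7, -8, 7, 6, 10, 1]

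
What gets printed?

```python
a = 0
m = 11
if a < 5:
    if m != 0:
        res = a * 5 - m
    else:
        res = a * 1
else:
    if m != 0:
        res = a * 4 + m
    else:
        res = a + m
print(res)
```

-11

a=0, m=11
a < 5 is True; m != 0 is True
→ res = a * 5 - m = -11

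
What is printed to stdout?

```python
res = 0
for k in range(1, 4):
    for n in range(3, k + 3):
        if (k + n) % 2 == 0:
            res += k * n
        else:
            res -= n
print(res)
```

k=1,n=3: even sum, res = 0+3 = 3
k=2,n=3: odd sum, res = 3-3 = 0
k=2,n=4: even sum, res = 0+8 = 8
k=3,n=3: even sum, res = 8+9 = 17
k=3,n=4: odd sum, res = 17-4 = 13
k=3,n=5: even sum, res = 13+15 = 28

28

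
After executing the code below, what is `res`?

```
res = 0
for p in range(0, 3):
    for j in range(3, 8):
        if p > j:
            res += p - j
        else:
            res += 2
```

30

p=0,j=3: not 0>3, res = 0+2 = 2
p=0,j=4: not 0>4, res = 2+2 = 4
p=0,j=5: not 0>5, res = 4+2 = 6
p=0,j=6: not 0>6, res = 6+2 = 8
p=0,j=7: not 0>7, res = 8+2 = 10
p=1,j=3: not 1>3, res = 10+2 = 12
p=1,j=4: not 1>4, res = 12+2 = 14
p=1,j=5: not 1>5, res = 14+2 = 16
p=1,j=6: not 1>6, res = 16+2 = 18
p=1,j=7: not 1>7, res = 18+2 = 20
p=2,j=3: not 2>3, res = 20+2 = 22
p=2,j=4: not 2>4, res = 22+2 = 24
p=2,j=5: not 2>5, res = 24+2 = 26
p=2,j=6: not 2>6, res = 26+2 = 28
p=2,j=7: not 2>7, res = 28+2 = 30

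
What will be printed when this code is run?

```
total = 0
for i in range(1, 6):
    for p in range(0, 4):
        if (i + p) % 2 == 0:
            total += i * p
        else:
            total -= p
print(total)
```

i=1,p=0: odd sum, total = 0-0 = 0
i=1,p=1: even sum, total = 0+1 = 1
i=1,p=2: odd sum, total = 1-2 = -1
i=1,p=3: even sum, total = (-1)+3 = 2
i=2,p=0: even sum, total = 2+0 = 2
i=2,p=1: odd sum, total = 2-1 = 1
i=2,p=2: even sum, total = 1+4 = 5
i=2,p=3: odd sum, total = 5-3 = 2
i=3,p=0: odd sum, total = 2-0 = 2
i=3,p=1: even sum, total = 2+3 = 5
i=3,p=2: odd sum, total = 5-2 = 3
i=3,p=3: even sum, total = 3+9 = 12
i=4,p=0: even sum, total = 12+0 = 12
i=4,p=1: odd sum, total = 12-1 = 11
i=4,p=2: even sum, total = 11+8 = 19
i=4,p=3: odd sum, total = 19-3 = 16
i=5,p=0: odd sum, total = 16-0 = 16
i=5,p=1: even sum, total = 16+5 = 21
i=5,p=2: odd sum, total = 21-2 = 19
i=5,p=3: even sum, total = 19+15 = 34

34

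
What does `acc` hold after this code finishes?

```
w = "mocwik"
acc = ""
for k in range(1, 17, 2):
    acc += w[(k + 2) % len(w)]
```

'wkowkowk'

k=1: add w[3]='w' → 'w'
k=3: add w[5]='k' → 'wk'
k=5: add w[1]='o' → 'wko'
k=7: add w[3]='w' → 'wkow'
k=9: add w[5]='k' → 'wkowk'
k=11: add w[1]='o' → 'wkowko'
k=13: add w[3]='w' → 'wkowkow'
k=15: add w[5]='k' → 'wkowkowk'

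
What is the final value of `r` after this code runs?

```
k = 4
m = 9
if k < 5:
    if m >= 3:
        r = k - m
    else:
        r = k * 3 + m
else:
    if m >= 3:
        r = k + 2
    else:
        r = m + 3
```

k=4, m=9
k < 5 is True; m >= 3 is True
→ r = k - m = -5

-5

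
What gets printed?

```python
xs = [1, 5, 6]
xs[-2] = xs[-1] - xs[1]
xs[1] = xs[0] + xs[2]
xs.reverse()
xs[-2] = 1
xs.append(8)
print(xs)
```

[6, 1, 1, 8]

xs[-2] = xs[-1]-xs[1] = 6-5 = 1 → [1, 1, 6]
xs[1] = xs[0]+xs[2] = 1+6 = 7 → [1, 7, 6]
reverse → [6, 7, 1]
xs[-2] = 1 → [6, 1, 1]
append 8 → [6, 1, 1, 8]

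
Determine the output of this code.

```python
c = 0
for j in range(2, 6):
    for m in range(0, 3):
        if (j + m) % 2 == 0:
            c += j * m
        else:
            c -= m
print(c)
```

j=2,m=0: even sum, c = 0+0 = 0
j=2,m=1: odd sum, c = 0-1 = -1
j=2,m=2: even sum, c = (-1)+4 = 3
j=3,m=0: odd sum, c = 3-0 = 3
j=3,m=1: even sum, c = 3+3 = 6
j=3,m=2: odd sum, c = 6-2 = 4
j=4,m=0: even sum, c = 4+0 = 4
j=4,m=1: odd sum, c = 4-1 = 3
j=4,m=2: even sum, c = 3+8 = 11
j=5,m=0: odd sum, c = 11-0 = 11
j=5,m=1: even sum, c = 11+5 = 16
j=5,m=2: odd sum, c = 16-2 = 14

14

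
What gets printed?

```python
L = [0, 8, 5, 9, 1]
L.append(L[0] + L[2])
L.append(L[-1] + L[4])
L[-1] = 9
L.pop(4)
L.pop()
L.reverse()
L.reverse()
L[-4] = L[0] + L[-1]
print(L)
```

append L[0]+L[2] = 0+5 = 5 → [0, 8, 5, 9, 1, 5]
append L[-1]+L[4] = 5+1 = 6 → [0, 8, 5, 9, 1, 5, 6]
L[-1] = 9 → [0, 8, 5, 9, 1, 5, 9]
pop(4) removes 1 → [0, 8, 5, 9, 5, 9]
pop() removes 9 → [0, 8, 5, 9, 5]
reverse → [5, 9, 5, 8, 0]
reverse → [0, 8, 5, 9, 5]
L[-4] = L[0]+L[-1] = 0+5 = 5 → [0, 5, 5, 9, 5]

[0, 5, 5, 9, 5]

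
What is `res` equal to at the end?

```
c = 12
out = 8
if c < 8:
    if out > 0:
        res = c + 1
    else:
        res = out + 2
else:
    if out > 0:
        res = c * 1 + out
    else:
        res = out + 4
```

c=12, out=8
c < 8 is False; out > 0 is True
→ res = c * 1 + out = 20

20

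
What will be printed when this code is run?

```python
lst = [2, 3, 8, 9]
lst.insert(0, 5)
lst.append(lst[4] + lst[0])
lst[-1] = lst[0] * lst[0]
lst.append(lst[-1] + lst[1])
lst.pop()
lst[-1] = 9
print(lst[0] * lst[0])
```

25

insert 5 at 0 → [5, 2, 3, 8, 9]
append lst[4]+lst[0] = 9+5 = 14 → [5, 2, 3, 8, 9, 14]
lst[-1] = lst[0]*lst[0] = 5*5 = 25 → [5, 2, 3, 8, 9, 25]
append lst[-1]+lst[1] = 25+2 = 27 → [5, 2, 3, 8, 9, 25, 27]
pop() removes 27 → [5, 2, 3, 8, 9, 25]
lst[-1] = 9 → [5, 2, 3, 8, 9, 9]
lst[0]*lst[0] = 5*5 = 25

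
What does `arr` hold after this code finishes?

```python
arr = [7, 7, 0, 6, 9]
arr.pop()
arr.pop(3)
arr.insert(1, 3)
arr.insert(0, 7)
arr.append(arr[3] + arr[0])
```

pop() removes 9 → [7, 7, 0, 6]
pop(3) removes 6 → [7, 7, 0]
insert 3 at 1 → [7, 3, 7, 0]
insert 7 at 0 → [7, 7, 3, 7, 0]
append arr[3]+arr[0] = 7+7 = 14 → [7, 7, 3, 7, 0, 14]

[7, 7, 3, 7, 0, 14]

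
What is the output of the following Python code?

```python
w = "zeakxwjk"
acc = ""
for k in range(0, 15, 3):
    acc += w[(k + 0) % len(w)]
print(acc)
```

zkjex

k=0: add w[0]='z' → 'z'
k=3: add w[3]='k' → 'zk'
k=6: add w[6]='j' → 'zkj'
k=9: add w[1]='e' → 'zkje'
k=12: add w[4]='x' → 'zkjex'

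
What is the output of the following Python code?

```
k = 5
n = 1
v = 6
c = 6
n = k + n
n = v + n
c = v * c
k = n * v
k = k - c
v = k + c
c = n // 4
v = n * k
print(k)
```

36

n = 5+1 = 6
n = 6+6 = 12
c = 6*6 = 36
k = 12*6 = 72
k = 72-36 = 36
v = 36+36 = 72
c = 12//4 = 3
v = 12*36 = 432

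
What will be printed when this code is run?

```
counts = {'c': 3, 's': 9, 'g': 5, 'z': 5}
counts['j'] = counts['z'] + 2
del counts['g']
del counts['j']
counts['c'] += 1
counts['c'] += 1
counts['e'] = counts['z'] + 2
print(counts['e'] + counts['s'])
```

16

counts['j'] = counts['z']+2 = 7 → {'c': 3, 's': 9, 'g': 5, 'z': 5, 'j': 7}
del 'g' → {'c': 3, 's': 9, 'z': 5, 'j': 7}
del 'j' → {'c': 3, 's': 9, 'z': 5}
counts['c'] = 3+1 = 4 → {'c': 4, 's': 9, 'z': 5}
counts['c'] = 4+1 = 5 → {'c': 5, 's': 9, 'z': 5}
counts['e'] = counts['z']+2 = 7 → {'c': 5, 's': 9, 'z': 5, 'e': 7}
counts['e']+counts['s'] = 7+9 = 16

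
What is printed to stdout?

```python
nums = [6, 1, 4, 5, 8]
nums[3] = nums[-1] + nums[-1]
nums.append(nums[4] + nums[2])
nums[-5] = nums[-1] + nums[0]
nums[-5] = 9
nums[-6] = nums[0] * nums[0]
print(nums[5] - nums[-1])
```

0

nums[3] = nums[-1]+nums[-1] = 8+8 = 16 → [6, 1, 4, 16, 8]
append nums[4]+nums[2] = 8+4 = 12 → [6, 1, 4, 16, 8, 12]
nums[-5] = nums[-1]+nums[0] = 12+6 = 18 → [6, 18, 4, 16, 8, 12]
nums[-5] = 9 → [6, 9, 4, 16, 8, 12]
nums[-6] = nums[0]*nums[0] = 6*6 = 36 → [36, 9, 4, 16, 8, 12]
nums[5]-nums[-1] = 12-12 = 0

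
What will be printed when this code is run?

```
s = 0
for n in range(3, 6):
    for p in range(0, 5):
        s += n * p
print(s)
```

n=3,p=0: s = 0+0 = 0
n=3,p=1: s = 0+3 = 3
n=3,p=2: s = 3+6 = 9
n=3,p=3: s = 9+9 = 18
n=3,p=4: s = 18+12 = 30
n=4,p=0: s = 30+0 = 30
n=4,p=1: s = 30+4 = 34
n=4,p=2: s = 34+8 = 42
n=4,p=3: s = 42+12 = 54
n=4,p=4: s = 54+16 = 70
n=5,p=0: s = 70+0 = 70
n=5,p=1: s = 70+5 = 75
n=5,p=2: s = 75+10 = 85
n=5,p=3: s = 85+15 = 100
n=5,p=4: s = 100+20 = 120

120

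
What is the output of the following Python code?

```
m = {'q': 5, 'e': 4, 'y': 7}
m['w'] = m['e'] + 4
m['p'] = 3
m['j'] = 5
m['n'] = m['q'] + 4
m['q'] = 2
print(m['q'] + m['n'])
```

11

m['w'] = m['e']+4 = 8 → {'q': 5, 'e': 4, 'y': 7, 'w': 8}
m['p'] = 3 → {'q': 5, 'e': 4, 'y': 7, 'w': 8, 'p': 3}
m['j'] = 5 → {'q': 5, 'e': 4, 'y': 7, 'w': 8, 'p': 3, 'j': 5}
m['n'] = m['q']+4 = 9 → {'q': 5, 'e': 4, 'y': 7, 'w': 8, 'p': 3, 'j': 5, 'n': 9}
m['q'] = 2 → {'q': 2, 'e': 4, 'y': 7, 'w': 8, 'p': 3, 'j': 5, 'n': 9}
m['q']+m['n'] = 2+9 = 11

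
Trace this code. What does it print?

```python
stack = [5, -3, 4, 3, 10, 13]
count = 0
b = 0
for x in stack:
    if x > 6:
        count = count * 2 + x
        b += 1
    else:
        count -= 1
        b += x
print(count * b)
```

x=5: not >6, count = 0-1 = -1; b=5
x=-3: not >6, count = (-1)-1 = -2; b=2
x=4: not >6, count = (-2)-1 = -3; b=6
x=3: not >6, count = (-3)-1 = -4; b=9
x=10: >6, count = (-4)*2+10 = 2; b=10
x=13: >6, count = 2*2+13 = 17; b=11
count*b = 17*11 = 187

187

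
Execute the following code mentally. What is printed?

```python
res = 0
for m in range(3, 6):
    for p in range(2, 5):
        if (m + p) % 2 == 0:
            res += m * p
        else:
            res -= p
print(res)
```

m=3,p=2: odd sum, res = 0-2 = -2
m=3,p=3: even sum, res = (-2)+9 = 7
m=3,p=4: odd sum, res = 7-4 = 3
m=4,p=2: even sum, res = 3+8 = 11
m=4,p=3: odd sum, res = 11-3 = 8
m=4,p=4: even sum, res = 8+16 = 24
m=5,p=2: odd sum, res = 24-2 = 22
m=5,p=3: even sum, res = 22+15 = 37
m=5,p=4: odd sum, res = 37-4 = 33

33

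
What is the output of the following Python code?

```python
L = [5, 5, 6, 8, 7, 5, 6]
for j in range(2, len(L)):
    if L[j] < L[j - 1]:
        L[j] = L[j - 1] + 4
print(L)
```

j=2: 6>=5, unchanged → [5, 5, 6, 8, 7, 5, 6]
j=3: 8>=6, unchanged → [5, 5, 6, 8, 7, 5, 6]
j=4: 7<8, L[4] = 8+4 = 12 → [5, 5, 6, 8, 12, 5, 6]
j=5: 5<12, L[5] = 12+4 = 16 → [5, 5, 6, 8, 12, 16, 6]
j=6: 6<16, L[6] = 16+4 = 20 → [5, 5, 6, 8, 12, 16, 20]

[5, 5, 6, 8, 12, 16, 20]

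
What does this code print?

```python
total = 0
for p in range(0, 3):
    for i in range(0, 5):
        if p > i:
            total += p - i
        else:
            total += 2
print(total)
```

p=0,i=0: not 0>0, total = 0+2 = 2
p=0,i=1: not 0>1, total = 2+2 = 4
p=0,i=2: not 0>2, total = 4+2 = 6
p=0,i=3: not 0>3, total = 6+2 = 8
p=0,i=4: not 0>4, total = 8+2 = 10
p=1,i=0: 1>0, total = 10+1 = 11
p=1,i=1: not 1>1, total = 11+2 = 13
p=1,i=2: not 1>2, total = 13+2 = 15
p=1,i=3: not 1>3, total = 15+2 = 17
p=1,i=4: not 1>4, total = 17+2 = 19
p=2,i=0: 2>0, total = 19+2 = 21
p=2,i=1: 2>1, total = 21+1 = 22
p=2,i=2: not 2>2, total = 22+2 = 24
p=2,i=3: not 2>3, total = 24+2 = 26
p=2,i=4: not 2>4, total = 26+2 = 28

28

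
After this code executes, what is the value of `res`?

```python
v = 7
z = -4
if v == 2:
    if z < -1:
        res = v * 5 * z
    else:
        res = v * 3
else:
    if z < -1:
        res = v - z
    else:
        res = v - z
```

11

v=7, z=-4
v == 2 is False; z < -1 is True
→ res = v - z = 11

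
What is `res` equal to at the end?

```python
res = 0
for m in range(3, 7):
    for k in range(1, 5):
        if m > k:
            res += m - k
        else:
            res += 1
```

m=3,k=1: 3>1, res = 0+2 = 2
m=3,k=2: 3>2, res = 2+1 = 3
m=3,k=3: not 3>3, res = 3+1 = 4
m=3,k=4: not 3>4, res = 4+1 = 5
m=4,k=1: 4>1, res = 5+3 = 8
m=4,k=2: 4>2, res = 8+2 = 10
m=4,k=3: 4>3, res = 10+1 = 11
m=4,k=4: not 4>4, res = 11+1 = 12
m=5,k=1: 5>1, res = 12+4 = 16
m=5,k=2: 5>2, res = 16+3 = 19
m=5,k=3: 5>3, res = 19+2 = 21
m=5,k=4: 5>4, res = 21+1 = 22
m=6,k=1: 6>1, res = 22+5 = 27
m=6,k=2: 6>2, res = 27+4 = 31
m=6,k=3: 6>3, res = 31+3 = 34
m=6,k=4: 6>4, res = 34+2 = 36

36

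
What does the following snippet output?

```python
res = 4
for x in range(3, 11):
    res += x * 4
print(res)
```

212

x=3: res = 4+3*4 = 16
x=4: res = 16+4*4 = 32
x=5: res = 32+5*4 = 52
x=6: res = 52+6*4 = 76
x=7: res = 76+7*4 = 104
x=8: res = 104+8*4 = 136
x=9: res = 136+9*4 = 172
x=10: res = 172+10*4 = 212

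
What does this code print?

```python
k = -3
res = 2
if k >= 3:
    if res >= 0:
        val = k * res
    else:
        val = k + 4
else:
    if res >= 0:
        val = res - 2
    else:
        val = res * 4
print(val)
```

k=-3, res=2
k >= 3 is False; res >= 0 is True
→ val = res - 2 = 0

0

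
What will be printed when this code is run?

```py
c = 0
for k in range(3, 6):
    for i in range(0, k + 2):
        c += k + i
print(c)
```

k=3,i=0: c = 0+3 = 3
k=3,i=1: c = 3+4 = 7
k=3,i=2: c = 7+5 = 12
k=3,i=3: c = 12+6 = 18
k=3,i=4: c = 18+7 = 25
k=4,i=0: c = 25+4 = 29
k=4,i=1: c = 29+5 = 34
k=4,i=2: c = 34+6 = 40
k=4,i=3: c = 40+7 = 47
k=4,i=4: c = 47+8 = 55
k=4,i=5: c = 55+9 = 64
k=5,i=0: c = 64+5 = 69
k=5,i=1: c = 69+6 = 75
k=5,i=2: c = 75+7 = 82
k=5,i=3: c = 82+8 = 90
k=5,i=4: c = 90+9 = 99
k=5,i=5: c = 99+10 = 109
k=5,i=6: c = 109+11 = 120

120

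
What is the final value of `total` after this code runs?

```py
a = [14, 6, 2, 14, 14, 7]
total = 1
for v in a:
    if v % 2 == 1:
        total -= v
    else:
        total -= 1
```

-11

v=14: not odd, total = 1-1 = 0
v=6: not odd, total = 0-1 = -1
v=2: not odd, total = (-1)-1 = -2
v=14: not odd, total = (-2)-1 = -3
v=14: not odd, total = (-3)-1 = -4
v=7: odd, total = (-4)-7 = -11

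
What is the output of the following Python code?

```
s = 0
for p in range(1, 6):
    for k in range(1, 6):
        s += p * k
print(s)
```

225

p=1,k=1: s = 0+1 = 1
p=1,k=2: s = 1+2 = 3
p=1,k=3: s = 3+3 = 6
p=1,k=4: s = 6+4 = 10
p=1,k=5: s = 10+5 = 15
p=2,k=1: s = 15+2 = 17
p=2,k=2: s = 17+4 = 21
p=2,k=3: s = 21+6 = 27
p=2,k=4: s = 27+8 = 35
p=2,k=5: s = 35+10 = 45
p=3,k=1: s = 45+3 = 48
p=3,k=2: s = 48+6 = 54
p=3,k=3: s = 54+9 = 63
p=3,k=4: s = 63+12 = 75
p=3,k=5: s = 75+15 = 90
p=4,k=1: s = 90+4 = 94
p=4,k=2: s = 94+8 = 102
p=4,k=3: s = 102+12 = 114
p=4,k=4: s = 114+16 = 130
p=4,k=5: s = 130+20 = 150
p=5,k=1: s = 150+5 = 155
p=5,k=2: s = 155+10 = 165
p=5,k=3: s = 165+15 = 180
p=5,k=4: s = 180+20 = 200
p=5,k=5: s = 200+25 = 225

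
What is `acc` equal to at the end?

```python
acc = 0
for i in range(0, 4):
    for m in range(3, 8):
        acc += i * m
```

150

i=0,m=3: acc = 0+0 = 0
i=0,m=4: acc = 0+0 = 0
i=0,m=5: acc = 0+0 = 0
i=0,m=6: acc = 0+0 = 0
i=0,m=7: acc = 0+0 = 0
i=1,m=3: acc = 0+3 = 3
i=1,m=4: acc = 3+4 = 7
i=1,m=5: acc = 7+5 = 12
i=1,m=6: acc = 12+6 = 18
i=1,m=7: acc = 18+7 = 25
i=2,m=3: acc = 25+6 = 31
i=2,m=4: acc = 31+8 = 39
i=2,m=5: acc = 39+10 = 49
i=2,m=6: acc = 49+12 = 61
i=2,m=7: acc = 61+14 = 75
i=3,m=3: acc = 75+9 = 84
i=3,m=4: acc = 84+12 = 96
i=3,m=5: acc = 96+15 = 111
i=3,m=6: acc = 111+18 = 129
i=3,m=7: acc = 129+21 = 150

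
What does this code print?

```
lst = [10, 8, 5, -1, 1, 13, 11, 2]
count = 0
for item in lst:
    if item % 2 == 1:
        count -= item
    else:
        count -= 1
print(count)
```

item=10: not odd, count = 0-1 = -1
item=8: not odd, count = (-1)-1 = -2
item=5: odd, count = (-2)-5 = -7
item=-1: odd, count = (-7)-(-1) = -6
item=1: odd, count = (-6)-1 = -7
item=13: odd, count = (-7)-13 = -20
item=11: odd, count = (-20)-11 = -31
item=2: not odd, count = (-31)-1 = -32

-32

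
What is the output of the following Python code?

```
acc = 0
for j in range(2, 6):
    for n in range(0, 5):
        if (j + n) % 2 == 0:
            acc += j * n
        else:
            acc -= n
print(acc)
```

48

j=2,n=0: even sum, acc = 0+0 = 0
j=2,n=1: odd sum, acc = 0-1 = -1
j=2,n=2: even sum, acc = (-1)+4 = 3
j=2,n=3: odd sum, acc = 3-3 = 0
j=2,n=4: even sum, acc = 0+8 = 8
j=3,n=0: odd sum, acc = 8-0 = 8
j=3,n=1: even sum, acc = 8+3 = 11
j=3,n=2: odd sum, acc = 11-2 = 9
j=3,n=3: even sum, acc = 9+9 = 18
j=3,n=4: odd sum, acc = 18-4 = 14
j=4,n=0: even sum, acc = 14+0 = 14
j=4,n=1: odd sum, acc = 14-1 = 13
j=4,n=2: even sum, acc = 13+8 = 21
j=4,n=3: odd sum, acc = 21-3 = 18
j=4,n=4: even sum, acc = 18+16 = 34
j=5,n=0: odd sum, acc = 34-0 = 34
j=5,n=1: even sum, acc = 34+5 = 39
j=5,n=2: odd sum, acc = 39-2 = 37
j=5,n=3: even sum, acc = 37+15 = 52
j=5,n=4: odd sum, acc = 52-4 = 48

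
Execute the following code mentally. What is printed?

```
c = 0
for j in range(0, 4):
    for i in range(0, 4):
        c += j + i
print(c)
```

j=0,i=0: c = 0+0 = 0
j=0,i=1: c = 0+1 = 1
j=0,i=2: c = 1+2 = 3
j=0,i=3: c = 3+3 = 6
j=1,i=0: c = 6+1 = 7
j=1,i=1: c = 7+2 = 9
j=1,i=2: c = 9+3 = 12
j=1,i=3: c = 12+4 = 16
j=2,i=0: c = 16+2 = 18
j=2,i=1: c = 18+3 = 21
j=2,i=2: c = 21+4 = 25
j=2,i=3: c = 25+5 = 30
j=3,i=0: c = 30+3 = 33
j=3,i=1: c = 33+4 = 37
j=3,i=2: c = 37+5 = 42
j=3,i=3: c = 42+6 = 48

48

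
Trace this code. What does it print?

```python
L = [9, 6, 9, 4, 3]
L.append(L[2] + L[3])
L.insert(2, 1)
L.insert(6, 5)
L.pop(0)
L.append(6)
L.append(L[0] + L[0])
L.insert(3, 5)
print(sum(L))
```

64

append L[2]+L[3] = 9+4 = 13 → [9, 6, 9, 4, 3, 13]
insert 1 at 2 → [9, 6, 1, 9, 4, 3, 13]
insert 5 at 6 → [9, 6, 1, 9, 4, 3, 5, 13]
pop(0) removes 9 → [6, 1, 9, 4, 3, 5, 13]
append 6 → [6, 1, 9, 4, 3, 5, 13, 6]
append L[0]+L[0] = 6+6 = 12 → [6, 1, 9, 4, 3, 5, 13, 6, 12]
insert 5 at 3 → [6, 1, 9, 5, 4, 3, 5, 13, 6, 12]
sum = 64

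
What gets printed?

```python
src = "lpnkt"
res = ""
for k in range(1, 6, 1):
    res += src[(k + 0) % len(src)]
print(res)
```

pnktl

k=1: add src[1]='p' → 'p'
k=2: add src[2]='n' → 'pn'
k=3: add src[3]='k' → 'pnk'
k=4: add src[4]='t' → 'pnkt'
k=5: add src[0]='l' → 'pnktl'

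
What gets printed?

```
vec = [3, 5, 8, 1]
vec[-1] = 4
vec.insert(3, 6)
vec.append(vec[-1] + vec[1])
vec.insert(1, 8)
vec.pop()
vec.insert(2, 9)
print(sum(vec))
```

vec[-1] = 4 → [3, 5, 8, 4]
insert 6 at 3 → [3, 5, 8, 6, 4]
append vec[-1]+vec[1] = 4+5 = 9 → [3, 5, 8, 6, 4, 9]
insert 8 at 1 → [3, 8, 5, 8, 6, 4, 9]
pop() removes 9 → [3, 8, 5, 8, 6, 4]
insert 9 at 2 → [3, 8, 9, 5, 8, 6, 4]
sum = 43

43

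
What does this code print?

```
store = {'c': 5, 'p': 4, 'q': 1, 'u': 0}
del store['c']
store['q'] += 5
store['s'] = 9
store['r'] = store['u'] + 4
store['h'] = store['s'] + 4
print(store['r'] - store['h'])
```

-9

del 'c' → {'p': 4, 'q': 1, 'u': 0}
store['q'] = 1+5 = 6 → {'p': 4, 'q': 6, 'u': 0}
store['s'] = 9 → {'p': 4, 'q': 6, 'u': 0, 's': 9}
store['r'] = store['u']+4 = 4 → {'p': 4, 'q': 6, 'u': 0, 's': 9, 'r': 4}
store['h'] = store['s']+4 = 13 → {'p': 4, 'q': 6, 'u': 0, 's': 9, 'r': 4, 'h': 13}
store['r']-store['h'] = 4-13 = -9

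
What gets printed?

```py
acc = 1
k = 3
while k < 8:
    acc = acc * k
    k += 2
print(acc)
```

105

k=3: acc = 1*3 = 3
k=5: acc = 3*5 = 15
k=7: acc = 15*7 = 105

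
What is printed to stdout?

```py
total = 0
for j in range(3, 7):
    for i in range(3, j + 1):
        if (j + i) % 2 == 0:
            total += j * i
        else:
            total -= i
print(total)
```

j=3,i=3: even sum, total = 0+9 = 9
j=4,i=3: odd sum, total = 9-3 = 6
j=4,i=4: even sum, total = 6+16 = 22
j=5,i=3: even sum, total = 22+15 = 37
j=5,i=4: odd sum, total = 37-4 = 33
j=5,i=5: even sum, total = 33+25 = 58
j=6,i=3: odd sum, total = 58-3 = 55
j=6,i=4: even sum, total = 55+24 = 79
j=6,i=5: odd sum, total = 79-5 = 74
j=6,i=6: even sum, total = 74+36 = 110

110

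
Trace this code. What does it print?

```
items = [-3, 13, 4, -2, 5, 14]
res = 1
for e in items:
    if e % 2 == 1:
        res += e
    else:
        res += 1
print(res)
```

19

e=-3: odd, res = 1+(-3) = -2
e=13: odd, res = (-2)+13 = 11
e=4: not odd, res = 11+1 = 12
e=-2: not odd, res = 12+1 = 13
e=5: odd, res = 13+5 = 18
e=14: not odd, res = 18+1 = 19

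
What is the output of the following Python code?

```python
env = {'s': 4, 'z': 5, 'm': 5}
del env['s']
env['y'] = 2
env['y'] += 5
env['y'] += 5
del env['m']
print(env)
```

{'z': 5, 'y': 12}

del 's' → {'z': 5, 'm': 5}
env['y'] = 2 → {'z': 5, 'm': 5, 'y': 2}
env['y'] = 2+5 = 7 → {'z': 5, 'm': 5, 'y': 7}
env['y'] = 7+5 = 12 → {'z': 5, 'm': 5, 'y': 12}
del 'm' → {'z': 5, 'y': 12}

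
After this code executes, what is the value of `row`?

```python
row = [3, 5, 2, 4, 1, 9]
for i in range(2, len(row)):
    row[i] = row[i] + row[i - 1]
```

[3, 5, 7, 11, 12, 21]

i=2: row[2] = 2+5 = 7 → [3, 5, 7, 4, 1, 9]
i=3: row[3] = 4+7 = 11 → [3, 5, 7, 11, 1, 9]
i=4: row[4] = 1+11 = 12 → [3, 5, 7, 11, 12, 9]
i=5: row[5] = 9+12 = 21 → [3, 5, 7, 11, 12, 21]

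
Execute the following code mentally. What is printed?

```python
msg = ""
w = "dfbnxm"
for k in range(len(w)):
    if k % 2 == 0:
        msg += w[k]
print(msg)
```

dbx

k=0: add 'd' → 'd'
k=1: skip
k=2: add 'b' → 'db'
k=3: skip
k=4: add 'x' → 'dbx'
k=5: skip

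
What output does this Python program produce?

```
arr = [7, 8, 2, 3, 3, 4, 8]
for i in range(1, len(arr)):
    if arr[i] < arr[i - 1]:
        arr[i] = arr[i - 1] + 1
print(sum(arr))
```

i=1: 8>=7, unchanged → [7, 8, 2, 3, 3, 4, 8]
i=2: 2<8, arr[2] = 8+1 = 9 → [7, 8, 9, 3, 3, 4, 8]
i=3: 3<9, arr[3] = 9+1 = 10 → [7, 8, 9, 10, 3, 4, 8]
i=4: 3<10, arr[4] = 10+1 = 11 → [7, 8, 9, 10, 11, 4, 8]
i=5: 4<11, arr[5] = 11+1 = 12 → [7, 8, 9, 10, 11, 12, 8]
i=6: 8<12, arr[6] = 12+1 = 13 → [7, 8, 9, 10, 11, 12, 13]
sum = 70

70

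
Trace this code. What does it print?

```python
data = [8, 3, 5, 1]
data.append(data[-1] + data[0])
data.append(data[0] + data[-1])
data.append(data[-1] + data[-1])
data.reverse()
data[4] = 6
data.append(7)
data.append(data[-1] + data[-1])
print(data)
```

[34, 17, 9, 1, 6, 3, 8, 7, 14]

append data[-1]+data[0] = 1+8 = 9 → [8, 3, 5, 1, 9]
append data[0]+data[-1] = 8+9 = 17 → [8, 3, 5, 1, 9, 17]
append data[-1]+data[-1] = 17+17 = 34 → [8, 3, 5, 1, 9, 17, 34]
reverse → [34, 17, 9, 1, 5, 3, 8]
data[4] = 6 → [34, 17, 9, 1, 6, 3, 8]
append 7 → [34, 17, 9, 1, 6, 3, 8, 7]
append data[-1]+data[-1] = 7+7 = 14 → [34, 17, 9, 1, 6, 3, 8, 7, 14]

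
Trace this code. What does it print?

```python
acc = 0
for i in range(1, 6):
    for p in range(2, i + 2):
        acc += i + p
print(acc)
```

i=1,p=2: acc = 0+3 = 3
i=2,p=2: acc = 3+4 = 7
i=2,p=3: acc = 7+5 = 12
i=3,p=2: acc = 12+5 = 17
i=3,p=3: acc = 17+6 = 23
i=3,p=4: acc = 23+7 = 30
i=4,p=2: acc = 30+6 = 36
i=4,p=3: acc = 36+7 = 43
i=4,p=4: acc = 43+8 = 51
i=4,p=5: acc = 51+9 = 60
i=5,p=2: acc = 60+7 = 67
i=5,p=3: acc = 67+8 = 75
i=5,p=4: acc = 75+9 = 84
i=5,p=5: acc = 84+10 = 94
i=5,p=6: acc = 94+11 = 105

105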